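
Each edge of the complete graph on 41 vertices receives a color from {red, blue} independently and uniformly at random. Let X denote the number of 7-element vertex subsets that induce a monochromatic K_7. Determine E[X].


Let X = Σ_S X_S over the C(41, 7) = 22481940 subsets S of size 7, where X_S = 1 if the K_7 on S is monochromatic.
For a fixed S, the K_7 on S has C(7, 2) = 21 edges. P[all 21 edges red] = (1/2)^21, and likewise for blue, so P[monochromatic] = 2·(1/2)^21 = 2^{1 − 21} = 1/1048576.
By linearity: E[X] = C(41, 7) · 2^{1 − 21} = 22481940 · 1/1048576 = 5620485/262144.
Numerically: E[X] ≈ 21.440449.

E[X] = C(41,7)·2^(1−C(7,2)) = 5620485/262144 ≈ 21.440449.


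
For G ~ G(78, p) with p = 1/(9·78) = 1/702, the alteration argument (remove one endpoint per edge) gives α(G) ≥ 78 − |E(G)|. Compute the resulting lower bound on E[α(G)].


E[|E(G)|] = C(78, 2)·p = 3003 · (1/702) = 77/18.
E[α(G)] ≥ n − E[|E(G)|] = 78 − 77/18 = 1327/18.
Numerically: ≈ 73.7222.
(This is only a lower bound; the true E[α(G)] may be larger.)

E[α(G)] ≥ 1327/18 ≈ 73.7222.


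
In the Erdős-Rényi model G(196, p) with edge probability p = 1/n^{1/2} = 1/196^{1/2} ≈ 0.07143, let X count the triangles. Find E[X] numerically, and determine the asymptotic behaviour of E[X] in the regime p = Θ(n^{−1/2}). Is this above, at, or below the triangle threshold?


Number of potential triangles: C(196, 3) = 1235780.
Each occurs with probability p³ ≈ (0.07143)³ ≈ 3.644315e-04.
By linearity: E[X] = C(196, 3)·p³ ≈ 1235780 · 3.644315e-04 ≈ 450.3571.
Since α = 1/2 < 1, p = c/n^{1/2} ≫ 1/n is above the triangle threshold p ~ 1/n. Asymptotically E[X] ~ (c³/6)·n^{3(1−α)} = (1³/6)·n^{1.5} → ∞; triangles are abundant w.h.p.

E[X] ≈ 450.3571; in regime p = Θ(1/n^{1/2}) E[X] diverges (above the triangle threshold p ~ 1/n).


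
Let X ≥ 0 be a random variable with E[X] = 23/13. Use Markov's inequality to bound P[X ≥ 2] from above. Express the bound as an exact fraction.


μ = E[X] = 23/13, a = 2.
Markov: P[X ≥ 2] ≤ μ/a = (23/13)/2 = 23/26.
Numerically: ≈ 0.884615.
(Since a = 2 > μ = 1.769231, the bound 23/26 is < 1 and informative.)

P[X ≥ 2] ≤ 23/26 ≈ 0.884615.


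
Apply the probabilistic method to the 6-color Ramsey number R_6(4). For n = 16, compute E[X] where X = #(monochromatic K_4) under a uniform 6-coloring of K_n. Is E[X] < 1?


E[X] = C(16, 4) · 6^{1 − 6} = 1820 · 6^{−5} = 1820/7776.
As a reduced fraction: E[X] = 455/1944 ≈ 0.23405.
Is E[X] < 1? YES.
Since E[X] < 1, there exists a 6-coloring of K_{16} with no monochromatic K_4; hence R_6(4) > 16.

E[X] = 455/1944 ≈ 0.23405; E[X] < 1, so R_6(4) > 16.


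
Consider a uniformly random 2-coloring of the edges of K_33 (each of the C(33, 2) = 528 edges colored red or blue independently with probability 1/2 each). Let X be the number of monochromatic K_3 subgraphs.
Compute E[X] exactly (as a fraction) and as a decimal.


Let X = Σ_S X_S over the C(33, 3) = 5456 subsets S of size 3, where X_S = 1 if the K_3 on S is monochromatic.
For a fixed S, the K_3 on S has C(3, 2) = 3 edges. P[all 3 edges red] = (1/2)^3, and likewise for blue, so P[monochromatic] = 2·(1/2)^3 = 2^{1 − 3} = 1/4.
By linearity of expectation: E[X] = C(33, 3) · 2^{1 − 3} = 5456 · 1/4 = 1364.
Numerically: E[X] ≈ 1364.0000.

E[X] = C(33,3)·2^(1−C(3,2)) = 1364 ≈ 1364.0000.


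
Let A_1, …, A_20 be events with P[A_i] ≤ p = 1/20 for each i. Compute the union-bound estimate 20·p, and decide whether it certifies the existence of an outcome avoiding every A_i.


Union bound: P[∪_{i=1}^{20} A_i] ≤ Σ_i P[A_i] ≤ 20·p = 20·(1/20) = 1.
Numerically: 1 ≈ 1.000000.
Is 1 < 1? NO.
Since the bound 1 is ≥ 1, the union bound is uninformative here; it does NOT by itself certify existence.

20·p = 1 ≈ 1.000000; existence NOT certified by the union bound.


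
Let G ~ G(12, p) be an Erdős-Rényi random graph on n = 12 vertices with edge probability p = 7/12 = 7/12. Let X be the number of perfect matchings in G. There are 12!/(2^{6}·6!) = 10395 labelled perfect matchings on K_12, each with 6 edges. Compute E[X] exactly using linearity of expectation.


K_12 has 12!/(2^{6}·6!) = 10395 labelled perfect matchings.
For each such perfect matching H, let X_H = 1 if all 6 edges of H are present in G. Then P[X_H = 1] = p^{6} = (7/12)^{6} = 117649/2985984.
By linearity: E[X] = Σ_H E[X_H] = 10395 · p^{6} = 10395 · 117649/2985984 = 45294865/110592.
Numerically: E[X] ≈ 410.

E[X] = 10395 · (7/12)^{6} = 45294865/110592 ≈ 410.


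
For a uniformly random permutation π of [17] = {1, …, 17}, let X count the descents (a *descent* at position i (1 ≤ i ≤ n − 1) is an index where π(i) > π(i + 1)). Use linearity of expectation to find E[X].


Write X = Σ X_I over i = 1, …, 16, with X_I the indicator of one descent.
There are 16 indicators.
For each fixed i, the pair (π(i), π(i+1)) is a uniformly random ordered pair of distinct values from {1, …, 17}; by symmetry P[π(i) > π(i+1)] = 1/2.
By linearity: E[X] = 16 · (1/2) = (17 − 1) · (1/2) = 8 ≈ 8.000.

E[X] = 8 = 8.000.


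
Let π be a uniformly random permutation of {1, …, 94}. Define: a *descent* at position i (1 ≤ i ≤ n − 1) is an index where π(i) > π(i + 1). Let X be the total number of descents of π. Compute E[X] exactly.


Write X = Σ X_I over i = 1, …, 93, with X_I the indicator of one descent.
There are 93 indicators.
For each fixed i, the pair (π(i), π(i+1)) is a uniformly random ordered pair of distinct values from {1, …, 94}; by symmetry P[π(i) > π(i+1)] = 1/2.
By linearity: E[X] = 93 · (1/2) = (94 − 1) · (1/2) = 93/2 ≈ 46.50000.

E[X] = 93/2 = 46.50000.


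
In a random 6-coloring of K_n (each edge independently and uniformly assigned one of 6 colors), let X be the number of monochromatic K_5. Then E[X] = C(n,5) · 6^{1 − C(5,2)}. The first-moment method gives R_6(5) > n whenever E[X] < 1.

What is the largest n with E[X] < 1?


We need C(n, 5) · 6^{1 − 10} < 1, i.e. C(n, 5) < 6^{10 − 1} = 10077696.
Check values of n near the boundary:
  n = 66: C(66, 5) = 8936928; 8936928 < 10077696? YES
  n = 67: C(67, 5) = 9657648; 9657648 < 10077696? YES
  n = 68: C(68, 5) = 10424128; 10424128 < 10077696? NO
The largest n with C(n, 5) < 10077696 is n = 67 (where E[X] = 67067/69984 ≈ 0.9583). Hence R_6(5) > 67, i.e. R_6(5) ≥ 68.

Largest n = 67; hence R_6(5) > 67.


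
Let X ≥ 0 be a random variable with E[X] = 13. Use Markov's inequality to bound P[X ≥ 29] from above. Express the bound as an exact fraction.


μ = E[X] = 13, a = 29.
Markov: P[X ≥ 29] ≤ μ/a = (13)/29 = 13/29.
Numerically: ≈ 0.448.
(Since a = 29 > μ = 13.000, the bound 13/29 is < 1 and informative.)

P[X ≥ 29] ≤ 13/29 ≈ 0.448.


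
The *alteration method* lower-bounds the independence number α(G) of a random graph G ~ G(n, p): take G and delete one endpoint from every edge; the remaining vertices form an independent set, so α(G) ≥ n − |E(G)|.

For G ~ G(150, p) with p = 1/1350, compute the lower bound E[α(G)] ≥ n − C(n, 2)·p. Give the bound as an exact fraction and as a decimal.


E[|E(G)|] = C(150, 2)·p = 11175 · (1/1350) = 149/18.
E[α(G)] ≥ n − E[|E(G)|] = 150 − 149/18 = 2551/18.
Numerically: ≈ 141.722.
(This is only a lower bound; the true E[α(G)] may be larger.)

E[α(G)] ≥ 2551/18 ≈ 141.722.


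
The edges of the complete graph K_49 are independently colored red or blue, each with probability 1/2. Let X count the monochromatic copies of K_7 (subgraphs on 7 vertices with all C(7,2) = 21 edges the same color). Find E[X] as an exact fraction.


Let X = Σ_S X_S over the C(49, 7) = 85900584 subsets S of size 7, where X_S = 1 if the K_7 on S is monochromatic.
For a fixed S, the K_7 on S has C(7, 2) = 21 edges. P[all 21 edges red] = (1/2)^21, and likewise for blue, so P[monochromatic] = 2·(1/2)^21 = 2^{1 − 21} = 1/1048576.
By linearity of expectation: E[X] = C(49, 7) · 2^{1 − 21} = 85900584 · 1/1048576 = 10737573/131072.
Numerically: E[X] ≈ 81.921181.

E[X] = C(49,7)·2^(1−C(7,2)) = 10737573/131072 ≈ 81.921181.


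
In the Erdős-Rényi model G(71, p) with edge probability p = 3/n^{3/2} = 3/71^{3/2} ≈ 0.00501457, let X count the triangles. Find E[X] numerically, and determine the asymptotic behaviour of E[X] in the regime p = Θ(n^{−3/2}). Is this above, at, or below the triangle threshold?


Number of potential triangles: C(71, 3) = 57155.
Each occurs with probability p³ ≈ (0.00501457)³ ≈ 1.26095967e-07.
By linearity: E[X] = C(71, 3)·p³ ≈ 57155 · 1.26095967e-07 ≈ 0.007207.
Since α = 3/2 > 1, p = c/n^{3/2} = o(1/n) is below the triangle threshold p ~ 1/n. Asymptotically E[X] ~ (c³/6)·n^{3(1−α)} = (3³/6)·n^{-1.5} → 0, so by Markov's inequality G has no triangles w.h.p.

E[X] ≈ 0.007207; in regime p = Θ(1/n^{3/2}) E[X] tends to 0 (below the triangle threshold p ~ 1/n).


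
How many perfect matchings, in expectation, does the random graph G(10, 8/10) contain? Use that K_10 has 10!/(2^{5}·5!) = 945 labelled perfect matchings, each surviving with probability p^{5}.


K_10 has 10!/(2^{5}·5!) = 945 labelled perfect matchings.
For each such perfect matching H, let X_H = 1 if all 5 edges of H are present in G. Then P[X_H = 1] = p^{5} = (4/5)^{5} = 1024/3125.
By linearity: E[X] = Σ_H E[X_H] = 945 · p^{5} = 945 · 1024/3125 = 193536/625.
Numerically: E[X] ≈ 310.

E[X] = 945 · (4/5)^{5} = 193536/625 ≈ 310.


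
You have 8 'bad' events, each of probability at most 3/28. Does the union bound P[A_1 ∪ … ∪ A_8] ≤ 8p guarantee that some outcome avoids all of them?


Union bound: P[∪_{i=1}^{8} A_i] ≤ Σ_i P[A_i] ≤ 8·p = 8·(3/28) = 6/7.
Numerically: 6/7 ≈ 0.857.
Is 6/7 < 1? YES.
Since P[∪ A_i] ≤ 6/7 < 1, the complement has P[∩ A_i^c] ≥ 1 − 6/7 = 1/7 > 0, so some outcome avoids every A_i.

8·p = 6/7 ≈ 0.857; existence CERTIFIED by the union bound.


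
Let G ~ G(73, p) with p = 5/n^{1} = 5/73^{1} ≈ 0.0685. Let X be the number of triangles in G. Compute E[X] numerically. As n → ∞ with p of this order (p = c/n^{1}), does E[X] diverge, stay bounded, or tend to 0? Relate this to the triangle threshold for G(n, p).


Number of potential triangles: C(73, 3) = 62196.
Each occurs with probability p³ ≈ (0.0685)³ ≈ 3.21323e-04.
By linearity: E[X] = C(73, 3)·p³ ≈ 62196 · 3.21323e-04 ≈ 19.985.
Here α = 1, so p = 5/n is exactly at the triangle threshold p ~ 1/n. Asymptotically E[X] → c³/6 = 5³/6 = 125/6 ≈ 20.833, a bounded constant. In this regime the triangle count is asymptotically Poisson(c³/6).

E[X] ≈ 19.985; in regime p = Θ(1/n^{1}) E[X] stays bounded (at the triangle threshold p ~ 1/n).


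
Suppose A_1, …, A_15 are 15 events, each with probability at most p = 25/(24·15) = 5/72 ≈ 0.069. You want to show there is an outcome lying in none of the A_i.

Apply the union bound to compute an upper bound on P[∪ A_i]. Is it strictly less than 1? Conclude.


Union bound: P[∪_{i=1}^{15} A_i] ≤ Σ_i P[A_i] ≤ 15·p = 15·(5/72) = 25/24.
Numerically: 25/24 ≈ 1.042.
Is 25/24 < 1? NO.
Since the bound 25/24 is ≥ 1, the union bound is uninformative here; it does NOT by itself certify existence.

15·p = 25/24 ≈ 1.042; existence NOT certified by the union bound.


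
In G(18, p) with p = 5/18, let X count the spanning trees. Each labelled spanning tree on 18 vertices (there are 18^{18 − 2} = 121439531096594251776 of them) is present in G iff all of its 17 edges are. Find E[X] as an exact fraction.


K_18 has 18^{18 − 2} = 121439531096594251776 labelled spanning trees.
For each such spanning tree H, let X_H = 1 if all 17 edges of H are present in G. Then P[X_H = 1] = p^{17} = (5/18)^{17} = 762939453125/2185911559738696531968.
By linearity: E[X] = Σ_H E[X_H] = 121439531096594251776 · p^{17} = 121439531096594251776 · 762939453125/2185911559738696531968 = 762939453125/18.
Numerically: E[X] ≈ 4.24e+10.

E[X] = 121439531096594251776 · (5/18)^{17} = 762939453125/18 ≈ 4.24e+10.


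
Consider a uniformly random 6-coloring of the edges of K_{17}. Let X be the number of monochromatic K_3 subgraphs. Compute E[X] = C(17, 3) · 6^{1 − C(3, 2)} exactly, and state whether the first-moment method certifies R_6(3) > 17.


E[X] = C(17, 3) · 6^{1 − 3} = 680 · 6^{−2} = 680/36.
As a reduced fraction: E[X] = 170/9 ≈ 18.888889.
Is E[X] < 1? NO.
Since E[X] ≥ 1, the first-moment bound is inconclusive at n = 17; it does NOT by itself certify R_6(3) > 17.

E[X] = 170/9 ≈ 18.888889; E[X] ≥ 1; first-moment method inconclusive here.


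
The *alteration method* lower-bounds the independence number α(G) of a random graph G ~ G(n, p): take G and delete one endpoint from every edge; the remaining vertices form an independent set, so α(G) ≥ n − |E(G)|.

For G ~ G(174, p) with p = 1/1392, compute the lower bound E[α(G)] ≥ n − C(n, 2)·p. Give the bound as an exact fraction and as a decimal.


E[|E(G)|] = C(174, 2)·p = 15051 · (1/1392) = 173/16.
E[α(G)] ≥ n − E[|E(G)|] = 174 − 173/16 = 2611/16.
Numerically: ≈ 163.188.
(This is only a lower bound; the true E[α(G)] may be larger.)

E[α(G)] ≥ 2611/16 ≈ 163.188.


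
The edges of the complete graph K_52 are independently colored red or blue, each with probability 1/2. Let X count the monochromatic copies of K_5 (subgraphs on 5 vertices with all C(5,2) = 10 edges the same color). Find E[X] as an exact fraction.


Let X = Σ_S X_S over the C(52, 5) = 2598960 subsets S of size 5, where X_S = 1 if the K_5 on S is monochromatic.
For a fixed S, the K_5 on S has C(5, 2) = 10 edges. P[all 10 edges red] = (1/2)^10, and likewise for blue, so P[monochromatic] = 2·(1/2)^10 = 2^{1 − 10} = 1/512.
Summing: E[X] = C(52, 5) · 2^{1 − 10} = 2598960 · 1/512 = 162435/32.
Numerically: E[X] ≈ 5076.094.

E[X] = C(52,5)·2^(1−C(5,2)) = 162435/32 ≈ 5076.094.


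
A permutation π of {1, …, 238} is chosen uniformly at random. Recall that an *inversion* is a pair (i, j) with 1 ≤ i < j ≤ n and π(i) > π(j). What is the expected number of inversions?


Write X = Σ X_I over the C(238, 2) = 28203 pairs i < j, with X_I the indicator of one inversion.
There are 28203 indicators.
For each fixed pair i < j, the values π(i) and π(j) are two distinct elements of {1, …, 238} in uniformly random order; by symmetry P[π(i) > π(j)] = 1/2.
By linearity: E[X] = 28203 · (1/2) = C(238, 2) · (1/2) = 28203/2 = 28203/2 ≈ 14101.50000.

E[X] = 28203/2 = 14101.50000.


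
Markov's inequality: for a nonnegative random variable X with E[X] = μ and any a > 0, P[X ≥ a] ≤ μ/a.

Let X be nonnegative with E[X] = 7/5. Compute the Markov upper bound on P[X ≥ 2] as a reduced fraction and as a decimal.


μ = E[X] = 7/5, a = 2.
Markov: P[X ≥ 2] ≤ μ/a = (7/5)/2 = 7/10.
Numerically: ≈ 0.7000.
(Since a = 2 > μ = 1.4000, the bound 7/10 is < 1 and informative.)

P[X ≥ 2] ≤ 7/10 ≈ 0.7000.


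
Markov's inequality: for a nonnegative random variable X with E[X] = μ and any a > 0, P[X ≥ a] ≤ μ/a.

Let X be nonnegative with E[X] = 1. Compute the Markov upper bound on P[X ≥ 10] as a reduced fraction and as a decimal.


μ = E[X] = 1, a = 10.
Markov: P[X ≥ 10] ≤ μ/a = (1)/10 = 1/10.
Numerically: ≈ 0.10000.
(Since a = 10 > μ = 1.00000, the bound 1/10 is < 1 and informative.)

P[X ≥ 10] ≤ 1/10 ≈ 0.10000.


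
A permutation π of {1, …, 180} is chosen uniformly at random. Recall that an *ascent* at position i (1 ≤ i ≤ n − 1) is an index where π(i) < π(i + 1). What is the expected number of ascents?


Write X = Σ X_I over i = 1, …, 179, with X_I the indicator of one ascent.
There are 179 indicators.
For each fixed i, the pair (π(i), π(i+1)) is a uniformly random ordered pair of distinct values from {1, …, 180}; by symmetry P[π(i) < π(i+1)] = 1/2.
By linearity: E[X] = 179 · (1/2) = (180 − 1) · (1/2) = 179/2 ≈ 89.500000.

E[X] = 179/2 = 89.500000.


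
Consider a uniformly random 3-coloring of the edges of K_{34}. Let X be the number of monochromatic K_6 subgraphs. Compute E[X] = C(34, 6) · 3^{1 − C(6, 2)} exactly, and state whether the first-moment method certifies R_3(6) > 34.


E[X] = C(34, 6) · 3^{1 − 15} = 1344904 · 3^{−14} = 1344904/4782969.
As a reduced fraction: E[X] = 1344904/4782969 ≈ 0.2811860.
Is E[X] < 1? YES.
Since E[X] < 1, there exists a 3-coloring of K_{34} with no monochromatic K_6; hence R_3(6) > 34.

E[X] = 1344904/4782969 ≈ 0.2811860; E[X] < 1, so R_3(6) > 34.


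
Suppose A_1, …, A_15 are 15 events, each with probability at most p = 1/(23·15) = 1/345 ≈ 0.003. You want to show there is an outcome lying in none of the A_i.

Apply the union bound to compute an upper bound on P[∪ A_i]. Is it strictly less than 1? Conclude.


Union bound: P[∪_{i=1}^{15} A_i] ≤ Σ_i P[A_i] ≤ 15·p = 15·(1/345) = 1/23.
Numerically: 1/23 ≈ 0.043.
Is 1/23 < 1? YES.
Since P[∪ A_i] ≤ 1/23 < 1, the complement has P[∩ A_i^c] ≥ 1 − 1/23 = 22/23 > 0, so some outcome avoids every A_i.

15·p = 1/23 ≈ 0.043; existence CERTIFIED by the union bound.


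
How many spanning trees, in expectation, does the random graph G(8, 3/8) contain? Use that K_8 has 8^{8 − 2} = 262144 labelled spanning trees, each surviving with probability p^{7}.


K_8 has 8^{8 − 2} = 262144 labelled spanning trees.
For each such spanning tree H, let X_H = 1 if all 7 edges of H are present in G. Then P[X_H = 1] = p^{7} = (3/8)^{7} = 2187/2097152.
Summing the indicators: E[X] = Σ_H E[X_H] = 262144 · p^{7} = 262144 · 2187/2097152 = 2187/8.
Numerically: E[X] ≈ 273.375.

E[X] = 262144 · (3/8)^{7} = 2187/8 ≈ 273.375.


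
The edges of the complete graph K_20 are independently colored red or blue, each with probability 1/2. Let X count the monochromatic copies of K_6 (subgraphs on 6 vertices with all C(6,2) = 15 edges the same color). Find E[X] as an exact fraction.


Let X = Σ_S X_S over the C(20, 6) = 38760 subsets S of size 6, where X_S = 1 if the K_6 on S is monochromatic.
For a fixed S, the K_6 on S has C(6, 2) = 15 edges. P[all 15 edges red] = (1/2)^15, and likewise for blue, so P[monochromatic] = 2·(1/2)^15 = 2^{1 − 15} = 1/16384.
By linearity of expectation: E[X] = C(20, 6) · 2^{1 − 15} = 38760 · 1/16384 = 4845/2048.
Numerically: E[X] ≈ 2.36572.

E[X] = C(20,6)·2^(1−C(6,2)) = 4845/2048 ≈ 2.36572.


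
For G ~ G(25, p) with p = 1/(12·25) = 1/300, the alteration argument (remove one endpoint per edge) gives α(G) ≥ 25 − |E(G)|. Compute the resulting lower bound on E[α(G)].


E[|E(G)|] = C(25, 2)·p = 300 · (1/300) = 1.
E[α(G)] ≥ n − E[|E(G)|] = 25 − 1 = 24.
Numerically: ≈ 24.00000.
(This is only a lower bound; the true E[α(G)] may be larger.)

E[α(G)] ≥ 24 ≈ 24.00000.


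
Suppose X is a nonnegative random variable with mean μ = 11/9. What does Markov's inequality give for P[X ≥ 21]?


μ = E[X] = 11/9, a = 21.
Markov: P[X ≥ 21] ≤ μ/a = (11/9)/21 = 11/189.
Numerically: ≈ 0.0582.
(Since a = 21 > μ = 1.2222, the bound 11/189 is < 1 and informative.)

P[X ≥ 21] ≤ 11/189 ≈ 0.0582.


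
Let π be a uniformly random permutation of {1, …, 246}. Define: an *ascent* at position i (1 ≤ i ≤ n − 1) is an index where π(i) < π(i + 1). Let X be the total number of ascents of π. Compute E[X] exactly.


Write X = Σ X_I over i = 1, …, 245, with X_I the indicator of one ascent.
There are 245 indicators.
For each fixed i, the pair (π(i), π(i+1)) is a uniformly random ordered pair of distinct values from {1, …, 246}; by symmetry P[π(i) < π(i+1)] = 1/2.
By linearity: E[X] = 245 · (1/2) = (246 − 1) · (1/2) = 245/2 ≈ 122.500.

E[X] = 245/2 = 122.500.


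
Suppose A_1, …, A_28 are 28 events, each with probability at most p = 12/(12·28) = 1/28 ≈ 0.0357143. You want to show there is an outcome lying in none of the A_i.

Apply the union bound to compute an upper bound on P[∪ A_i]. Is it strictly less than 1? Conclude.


Union bound: P[∪_{i=1}^{28} A_i] ≤ Σ_i P[A_i] ≤ 28·p = 28·(1/28) = 1.
Numerically: 1 ≈ 1.0000000.
Is 1 < 1? NO.
Since the bound 1 is ≥ 1, the union bound is uninformative here; it does NOT by itself certify existence.

28·p = 1 ≈ 1.0000000; existence NOT certified by the union bound.


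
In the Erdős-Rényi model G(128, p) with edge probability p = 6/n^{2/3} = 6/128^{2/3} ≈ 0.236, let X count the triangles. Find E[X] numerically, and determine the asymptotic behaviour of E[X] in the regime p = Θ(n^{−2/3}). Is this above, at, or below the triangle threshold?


Number of potential triangles: C(128, 3) = 341376.
Each occurs with probability p³ ≈ (0.236)³ ≈ 1.31836e-02.
By linearity: E[X] = C(128, 3)·p³ ≈ 341376 · 1.31836e-02 ≈ 4500.563.
Since α = 2/3 < 1, p = c/n^{2/3} ≫ 1/n is above the triangle threshold p ~ 1/n. Asymptotically E[X] ~ (c³/6)·n^{3(1−α)} = (6³/6)·n^{1} → ∞; triangles are abundant w.h.p.

E[X] ≈ 4500.563; in regime p = Θ(1/n^{2/3}) E[X] diverges (above the triangle threshold p ~ 1/n).


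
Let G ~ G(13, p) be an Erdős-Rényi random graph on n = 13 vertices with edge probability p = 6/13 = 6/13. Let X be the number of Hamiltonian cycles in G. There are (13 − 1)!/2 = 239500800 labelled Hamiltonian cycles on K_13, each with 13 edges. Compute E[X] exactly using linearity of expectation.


K_13 has (13 − 1)!/2 = 239500800 labelled Hamiltonian cycles.
For each such Hamiltonian cycle H, let X_H = 1 if all 13 edges of H are present in G. Then P[X_H = 1] = p^{13} = (6/13)^{13} = 13060694016/302875106592253.
By linearity of expectation: E[X] = Σ_H E[X_H] = 239500800 · p^{13} = 239500800 · 13060694016/302875106592253 = 3128046665387212800/302875106592253.
Numerically: E[X] ≈ 10327.8.

E[X] = 239500800 · (6/13)^{13} = 3128046665387212800/302875106592253 ≈ 10327.8.


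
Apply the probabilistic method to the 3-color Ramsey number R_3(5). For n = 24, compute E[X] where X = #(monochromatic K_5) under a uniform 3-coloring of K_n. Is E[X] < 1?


E[X] = C(24, 5) · 3^{1 − 10} = 42504 · 3^{−9} = 42504/19683.
As a reduced fraction: E[X] = 14168/6561 ≈ 2.159427.
Is E[X] < 1? NO.
Since E[X] ≥ 1, the first-moment bound is inconclusive at n = 24; it does NOT by itself certify R_3(5) > 24.

E[X] = 14168/6561 ≈ 2.159427; E[X] ≥ 1; first-moment method inconclusive here.


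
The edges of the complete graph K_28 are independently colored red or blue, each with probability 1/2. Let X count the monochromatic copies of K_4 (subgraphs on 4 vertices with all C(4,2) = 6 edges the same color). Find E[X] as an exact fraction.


Let X = Σ_S X_S over the C(28, 4) = 20475 subsets S of size 4, where X_S = 1 if the K_4 on S is monochromatic.
For a fixed S, the K_4 on S has C(4, 2) = 6 edges. P[all 6 edges red] = (1/2)^6, and likewise for blue, so P[monochromatic] = 2·(1/2)^6 = 2^{1 − 6} = 1/32.
By linearity of expectation: E[X] = C(28, 4) · 2^{1 − 6} = 20475 · 1/32 = 20475/32.
Numerically: E[X] ≈ 639.843750.

E[X] = C(28,4)·2^(1−C(4,2)) = 20475/32 ≈ 639.843750.


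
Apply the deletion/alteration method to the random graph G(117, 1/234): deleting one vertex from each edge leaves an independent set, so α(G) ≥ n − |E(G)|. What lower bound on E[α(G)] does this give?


E[|E(G)|] = C(117, 2)·p = 6786 · (1/234) = 29.
E[α(G)] ≥ n − E[|E(G)|] = 117 − 29 = 88.
Numerically: ≈ 88.000000.
(This is only a lower bound; the true E[α(G)] may be larger.)

E[α(G)] ≥ 88 ≈ 88.000000.


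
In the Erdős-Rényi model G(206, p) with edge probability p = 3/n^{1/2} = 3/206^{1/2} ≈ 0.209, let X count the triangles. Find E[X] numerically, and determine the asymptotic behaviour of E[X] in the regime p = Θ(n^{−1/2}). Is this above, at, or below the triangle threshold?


Number of potential triangles: C(206, 3) = 1435820.
Each occurs with probability p³ ≈ (0.209)³ ≈ 9.131938e-03.
By linearity: E[X] = C(206, 3)·p³ ≈ 1435820 · 9.131938e-03 ≈ 13111.8186.
Since α = 1/2 < 1, p = c/n^{1/2} ≫ 1/n is above the triangle threshold p ~ 1/n. Asymptotically E[X] ~ (c³/6)·n^{3(1−α)} = (3³/6)·n^{1.5} → ∞; triangles are abundant w.h.p.

E[X] ≈ 13111.8186; in regime p = Θ(1/n^{1/2}) E[X] diverges (above the triangle threshold p ~ 1/n).


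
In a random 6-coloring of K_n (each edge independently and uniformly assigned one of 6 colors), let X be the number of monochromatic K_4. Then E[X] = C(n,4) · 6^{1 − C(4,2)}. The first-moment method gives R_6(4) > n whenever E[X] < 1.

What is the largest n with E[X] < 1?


We need C(n, 4) · 6^{1 − 6} < 1, i.e. C(n, 4) < 6^{6 − 1} = 7776.
Check values of n near the boundary:
  n = 19: C(19, 4) = 3876; 3876 < 7776? YES
  n = 20: C(20, 4) = 4845; 4845 < 7776? YES
  n = 21: C(21, 4) = 5985; 5985 < 7776? YES
  n = 22: C(22, 4) = 7315; 7315 < 7776? YES
  n = 23: C(23, 4) = 8855; 8855 < 7776? NO
  n = 24: C(24, 4) = 10626; 10626 < 7776? NO
The largest n with C(n, 4) < 7776 is n = 22 (where E[X] = 7315/7776 ≈ 0.940715). Hence R_6(4) > 22, i.e. R_6(4) ≥ 23.

Largest n = 22; hence R_6(4) > 22.


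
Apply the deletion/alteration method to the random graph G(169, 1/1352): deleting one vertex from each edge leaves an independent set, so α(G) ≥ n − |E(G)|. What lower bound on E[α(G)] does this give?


E[|E(G)|] = C(169, 2)·p = 14196 · (1/1352) = 21/2.
E[α(G)] ≥ n − E[|E(G)|] = 169 − 21/2 = 317/2.
Numerically: ≈ 158.50000.
(This is only a lower bound; the true E[α(G)] may be larger.)

E[α(G)] ≥ 317/2 ≈ 158.50000.


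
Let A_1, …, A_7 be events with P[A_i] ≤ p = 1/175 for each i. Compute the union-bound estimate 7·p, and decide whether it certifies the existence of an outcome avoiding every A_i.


Union bound: P[∪_{i=1}^{7} A_i] ≤ Σ_i P[A_i] ≤ 7·p = 7·(1/175) = 1/25.
Numerically: 1/25 ≈ 0.0400.
Is 1/25 < 1? YES.
Since P[∪ A_i] ≤ 1/25 < 1, the complement has P[∩ A_i^c] ≥ 1 − 1/25 = 24/25 > 0, so some outcome avoids every A_i.

7·p = 1/25 ≈ 0.0400; existence CERTIFIED by the union bound.


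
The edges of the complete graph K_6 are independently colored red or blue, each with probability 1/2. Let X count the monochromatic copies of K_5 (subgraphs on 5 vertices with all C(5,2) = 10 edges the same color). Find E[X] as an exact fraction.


Let X = Σ_S X_S over the C(6, 5) = 6 subsets S of size 5, where X_S = 1 if the K_5 on S is monochromatic.
For a fixed S, the K_5 on S has C(5, 2) = 10 edges. P[all 10 edges red] = (1/2)^10, and likewise for blue, so P[monochromatic] = 2·(1/2)^10 = 2^{1 − 10} = 1/512.
By linearity of expectation: E[X] = C(6, 5) · 2^{1 − 10} = 6 · 1/512 = 3/256.
Numerically: E[X] ≈ 0.0117.

E[X] = C(6,5)·2^(1−C(5,2)) = 3/256 ≈ 0.0117.


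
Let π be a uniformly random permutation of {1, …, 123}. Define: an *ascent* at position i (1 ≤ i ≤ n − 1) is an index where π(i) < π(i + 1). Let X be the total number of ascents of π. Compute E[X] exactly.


Write X = Σ X_I over i = 1, …, 122, with X_I the indicator of one ascent.
There are 122 indicators.
For each fixed i, the pair (π(i), π(i+1)) is a uniformly random ordered pair of distinct values from {1, …, 123}; by symmetry P[π(i) < π(i+1)] = 1/2.
By linearity: E[X] = 122 · (1/2) = (123 − 1) · (1/2) = 61 ≈ 61.0000.

E[X] = 61 = 61.0000.


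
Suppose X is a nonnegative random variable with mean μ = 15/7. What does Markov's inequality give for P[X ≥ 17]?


μ = E[X] = 15/7, a = 17.
Markov: P[X ≥ 17] ≤ μ/a = (15/7)/17 = 15/119.
Numerically: ≈ 0.126050.
(Since a = 17 > μ = 2.142857, the bound 15/119 is < 1 and informative.)

P[X ≥ 17] ≤ 15/119 ≈ 0.126050.


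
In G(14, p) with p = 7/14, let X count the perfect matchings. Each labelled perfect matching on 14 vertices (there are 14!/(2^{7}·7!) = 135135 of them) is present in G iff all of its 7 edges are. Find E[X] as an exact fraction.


K_14 has 14!/(2^{7}·7!) = 135135 labelled perfect matchings.
For each such perfect matching H, let X_H = 1 if all 7 edges of H are present in G. Then P[X_H = 1] = p^{7} = (1/2)^{7} = 1/128.
By linearity: E[X] = Σ_H E[X_H] = 135135 · p^{7} = 135135 · 1/128 = 135135/128.
Numerically: E[X] ≈ 1055.74.

E[X] = 135135 · (1/2)^{7} = 135135/128 ≈ 1055.74.


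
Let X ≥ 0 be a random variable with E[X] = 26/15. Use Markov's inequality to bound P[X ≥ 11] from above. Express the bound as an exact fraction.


μ = E[X] = 26/15, a = 11.
Markov: P[X ≥ 11] ≤ μ/a = (26/15)/11 = 26/165.
Numerically: ≈ 0.1576.
(Since a = 11 > μ = 1.7333, the bound 26/165 is < 1 and informative.)

P[X ≥ 11] ≤ 26/165 ≈ 0.1576.


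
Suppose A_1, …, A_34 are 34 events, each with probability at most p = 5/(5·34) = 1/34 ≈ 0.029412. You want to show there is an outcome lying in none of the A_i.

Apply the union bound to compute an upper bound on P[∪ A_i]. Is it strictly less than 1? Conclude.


Union bound: P[∪_{i=1}^{34} A_i] ≤ Σ_i P[A_i] ≤ 34·p = 34·(1/34) = 1.
Numerically: 1 ≈ 1.000000.
Is 1 < 1? NO.
Since the bound 1 is ≥ 1, the union bound is uninformative here; it does NOT by itself certify existence.

34·p = 1 ≈ 1.000000; existence NOT certified by the union bound.


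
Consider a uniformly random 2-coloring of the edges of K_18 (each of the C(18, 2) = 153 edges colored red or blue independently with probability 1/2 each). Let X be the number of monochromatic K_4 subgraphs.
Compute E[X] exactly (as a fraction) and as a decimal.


Let X = Σ_S X_S over the C(18, 4) = 3060 subsets S of size 4, where X_S = 1 if the K_4 on S is monochromatic.
For a fixed S, the K_4 on S has C(4, 2) = 6 edges. P[all 6 edges red] = (1/2)^6, and likewise for blue, so P[monochromatic] = 2·(1/2)^6 = 2^{1 − 6} = 1/32.
By linearity: E[X] = C(18, 4) · 2^{1 − 6} = 3060 · 1/32 = 765/8.
Numerically: E[X] ≈ 95.625.

E[X] = C(18,4)·2^(1−C(4,2)) = 765/8 ≈ 95.625.


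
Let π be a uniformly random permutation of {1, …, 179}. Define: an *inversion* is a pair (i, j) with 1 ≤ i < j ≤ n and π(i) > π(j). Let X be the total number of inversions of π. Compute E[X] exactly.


Write X = Σ X_I over the C(179, 2) = 15931 pairs i < j, with X_I the indicator of one inversion.
There are 15931 indicators.
For each fixed pair i < j, the values π(i) and π(j) are two distinct elements of {1, …, 179} in uniformly random order; by symmetry P[π(i) > π(j)] = 1/2.
By linearity: E[X] = 15931 · (1/2) = C(179, 2) · (1/2) = 15931/2 = 15931/2 ≈ 7965.500.

E[X] = 15931/2 = 7965.500.


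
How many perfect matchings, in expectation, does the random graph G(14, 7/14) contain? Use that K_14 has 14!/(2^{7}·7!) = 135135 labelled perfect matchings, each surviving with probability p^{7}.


K_14 has 14!/(2^{7}·7!) = 135135 labelled perfect matchings.
For each such perfect matching H, let X_H = 1 if all 7 edges of H are present in G. Then P[X_H = 1] = p^{7} = (1/2)^{7} = 1/128.
By linearity: E[X] = Σ_H E[X_H] = 135135 · p^{7} = 135135 · 1/128 = 135135/128.
Numerically: E[X] ≈ 1055.7.

E[X] = 135135 · (1/2)^{7} = 135135/128 ≈ 1055.7.


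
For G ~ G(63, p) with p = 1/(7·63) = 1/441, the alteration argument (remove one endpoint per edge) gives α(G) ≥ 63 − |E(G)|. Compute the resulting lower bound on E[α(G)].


E[|E(G)|] = C(63, 2)·p = 1953 · (1/441) = 31/7.
E[α(G)] ≥ n − E[|E(G)|] = 63 − 31/7 = 410/7.
Numerically: ≈ 58.571.
(This is only a lower bound; the true E[α(G)] may be larger.)

E[α(G)] ≥ 410/7 ≈ 58.571.


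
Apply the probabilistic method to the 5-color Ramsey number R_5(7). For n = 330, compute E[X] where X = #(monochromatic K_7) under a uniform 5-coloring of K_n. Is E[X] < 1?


E[X] = C(330, 7) · 5^{1 − 21} = 79313455049400 · 5^{−20} = 79313455049400/95367431640625.
As a reduced fraction: E[X] = 3172538201976/3814697265625 ≈ 0.832.
Is E[X] < 1? YES.
Since E[X] < 1, there exists a 5-coloring of K_{330} with no monochromatic K_7; hence R_5(7) > 330.

E[X] = 3172538201976/3814697265625 ≈ 0.832; E[X] < 1, so R_5(7) > 330.


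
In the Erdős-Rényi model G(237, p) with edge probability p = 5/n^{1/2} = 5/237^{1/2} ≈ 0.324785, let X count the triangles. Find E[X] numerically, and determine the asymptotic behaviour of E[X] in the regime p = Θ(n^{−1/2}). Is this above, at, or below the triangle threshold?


Number of potential triangles: C(237, 3) = 2190670.
Each occurs with probability p³ ≈ (0.324785)³ ≈ 3.42600107e-02.
By linearity: E[X] = C(237, 3)·p³ ≈ 2190670 · 3.42600107e-02 ≈ 75052.377593.
Since α = 1/2 < 1, p = c/n^{1/2} ≫ 1/n is above the triangle threshold p ~ 1/n. Asymptotically E[X] ~ (c³/6)·n^{3(1−α)} = (5³/6)·n^{1.5} → ∞; triangles are abundant w.h.p.

E[X] ≈ 75052.377593; in regime p = Θ(1/n^{1/2}) E[X] diverges (above the triangle threshold p ~ 1/n).


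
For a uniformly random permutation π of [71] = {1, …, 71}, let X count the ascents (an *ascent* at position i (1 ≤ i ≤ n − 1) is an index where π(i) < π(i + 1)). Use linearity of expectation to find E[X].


Write X = Σ X_I over i = 1, …, 70, with X_I the indicator of one ascent.
There are 70 indicators.
For each fixed i, the pair (π(i), π(i+1)) is a uniformly random ordered pair of distinct values from {1, …, 71}; by symmetry P[π(i) < π(i+1)] = 1/2.
By linearity: E[X] = 70 · (1/2) = (71 − 1) · (1/2) = 35 ≈ 35.00000.

E[X] = 35 = 35.00000.


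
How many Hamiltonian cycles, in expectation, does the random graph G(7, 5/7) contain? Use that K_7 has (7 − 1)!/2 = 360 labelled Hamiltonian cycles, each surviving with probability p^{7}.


K_7 has (7 − 1)!/2 = 360 labelled Hamiltonian cycles.
For each such Hamiltonian cycle H, let X_H = 1 if all 7 edges of H are present in G. Then P[X_H = 1] = p^{7} = (5/7)^{7} = 78125/823543.
By linearity of expectation: E[X] = Σ_H E[X_H] = 360 · p^{7} = 360 · 78125/823543 = 28125000/823543.
Numerically: E[X] ≈ 34.1512.

E[X] = 360 · (5/7)^{7} = 28125000/823543 ≈ 34.1512.


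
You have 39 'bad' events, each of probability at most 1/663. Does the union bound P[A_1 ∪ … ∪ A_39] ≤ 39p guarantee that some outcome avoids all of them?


Union bound: P[∪_{i=1}^{39} A_i] ≤ Σ_i P[A_i] ≤ 39·p = 39·(1/663) = 1/17.
Numerically: 1/17 ≈ 0.0588.
Is 1/17 < 1? YES.
Since P[∪ A_i] ≤ 1/17 < 1, the complement has P[∩ A_i^c] ≥ 1 − 1/17 = 16/17 > 0, so some outcome avoids every A_i.

39·p = 1/17 ≈ 0.0588; existence CERTIFIED by the union bound.


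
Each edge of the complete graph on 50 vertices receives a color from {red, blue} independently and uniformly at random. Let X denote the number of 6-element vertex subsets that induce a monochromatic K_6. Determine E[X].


Let X = Σ_S X_S over the C(50, 6) = 15890700 subsets S of size 6, where X_S = 1 if the K_6 on S is monochromatic.
For a fixed S, the K_6 on S has C(6, 2) = 15 edges. P[all 15 edges red] = (1/2)^15, and likewise for blue, so P[monochromatic] = 2·(1/2)^15 = 2^{1 − 15} = 1/16384.
By linearity of expectation: E[X] = C(50, 6) · 2^{1 − 15} = 15890700 · 1/16384 = 3972675/4096.
Numerically: E[X] ≈ 969.89136.

E[X] = C(50,6)·2^(1−C(6,2)) = 3972675/4096 ≈ 969.89136.


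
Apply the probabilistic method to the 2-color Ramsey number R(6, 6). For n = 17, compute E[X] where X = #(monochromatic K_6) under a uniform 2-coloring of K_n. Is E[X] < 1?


E[X] = C(17, 6) · 2^{1 − 15} = 12376 · 2^{−14} = 12376/16384.
As a reduced fraction: E[X] = 1547/2048 ≈ 0.755.
Is E[X] < 1? YES.
Since E[X] < 1, there exists a 2-coloring of K_{17} with no monochromatic K_6; hence R(6, 6) > 17.

E[X] = 1547/2048 ≈ 0.755; E[X] < 1, so R(6, 6) > 17.


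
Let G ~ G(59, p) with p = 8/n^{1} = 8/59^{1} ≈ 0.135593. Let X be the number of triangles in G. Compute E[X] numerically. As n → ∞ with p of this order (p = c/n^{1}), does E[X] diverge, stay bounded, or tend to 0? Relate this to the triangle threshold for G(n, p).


Number of potential triangles: C(59, 3) = 32509.
Each occurs with probability p³ ≈ (0.135593)³ ≈ 2.49295205e-03.
By linearity: E[X] = C(59, 3)·p³ ≈ 32509 · 2.49295205e-03 ≈ 81.043378.
Here α = 1, so p = 8/n is exactly at the triangle threshold p ~ 1/n. Asymptotically E[X] → c³/6 = 8³/6 = 256/3 ≈ 85.333333, a bounded constant. In this regime the triangle count is asymptotically Poisson(c³/6).

E[X] ≈ 81.043378; in regime p = Θ(1/n^{1}) E[X] stays bounded (at the triangle threshold p ~ 1/n).


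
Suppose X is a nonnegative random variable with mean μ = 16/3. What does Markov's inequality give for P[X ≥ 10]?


μ = E[X] = 16/3, a = 10.
Markov: P[X ≥ 10] ≤ μ/a = (16/3)/10 = 8/15.
Numerically: ≈ 0.533.
(Since a = 10 > μ = 5.333, the bound 8/15 is < 1 and informative.)

P[X ≥ 10] ≤ 8/15 ≈ 0.533.


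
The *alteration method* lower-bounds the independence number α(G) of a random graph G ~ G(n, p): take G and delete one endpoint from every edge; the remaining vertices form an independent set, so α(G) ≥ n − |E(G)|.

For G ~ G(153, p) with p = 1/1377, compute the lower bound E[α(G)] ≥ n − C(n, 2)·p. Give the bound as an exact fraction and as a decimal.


E[|E(G)|] = C(153, 2)·p = 11628 · (1/1377) = 76/9.
E[α(G)] ≥ n − E[|E(G)|] = 153 − 76/9 = 1301/9.
Numerically: ≈ 144.556.
(This is only a lower bound; the true E[α(G)] may be larger.)

E[α(G)] ≥ 1301/9 ≈ 144.556.


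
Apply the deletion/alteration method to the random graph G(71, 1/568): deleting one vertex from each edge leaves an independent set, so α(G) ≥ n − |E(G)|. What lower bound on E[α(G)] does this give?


E[|E(G)|] = C(71, 2)·p = 2485 · (1/568) = 35/8.
E[α(G)] ≥ n − E[|E(G)|] = 71 − 35/8 = 533/8.
Numerically: ≈ 66.625000.
(This is only a lower bound; the true E[α(G)] may be larger.)

E[α(G)] ≥ 533/8 ≈ 66.625000.


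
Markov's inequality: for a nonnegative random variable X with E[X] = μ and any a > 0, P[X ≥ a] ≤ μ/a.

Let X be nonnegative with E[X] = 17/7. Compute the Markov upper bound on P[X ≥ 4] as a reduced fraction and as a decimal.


μ = E[X] = 17/7, a = 4.
Markov: P[X ≥ 4] ≤ μ/a = (17/7)/4 = 17/28.
Numerically: ≈ 0.607.
(Since a = 4 > μ = 2.429, the bound 17/28 is < 1 and informative.)

P[X ≥ 4] ≤ 17/28 ≈ 0.607.


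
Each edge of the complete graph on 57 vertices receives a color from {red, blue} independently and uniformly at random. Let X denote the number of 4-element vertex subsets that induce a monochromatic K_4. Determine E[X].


Let X = Σ_S X_S over the C(57, 4) = 395010 subsets S of size 4, where X_S = 1 if the K_4 on S is monochromatic.
For a fixed S, the K_4 on S has C(4, 2) = 6 edges. P[all 6 edges red] = (1/2)^6, and likewise for blue, so P[monochromatic] = 2·(1/2)^6 = 2^{1 − 6} = 1/32.
Summing: E[X] = C(57, 4) · 2^{1 − 6} = 395010 · 1/32 = 197505/16.
Numerically: E[X] ≈ 12344.062500.

E[X] = C(57,4)·2^(1−C(4,2)) = 197505/16 ≈ 12344.062500.


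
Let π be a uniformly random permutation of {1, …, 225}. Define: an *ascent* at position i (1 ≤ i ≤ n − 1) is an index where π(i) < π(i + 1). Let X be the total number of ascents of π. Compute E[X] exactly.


Write X = Σ X_I over i = 1, …, 224, with X_I the indicator of one ascent.
There are 224 indicators.
For each fixed i, the pair (π(i), π(i+1)) is a uniformly random ordered pair of distinct values from {1, …, 225}; by symmetry P[π(i) < π(i+1)] = 1/2.
By linearity: E[X] = 224 · (1/2) = (225 − 1) · (1/2) = 112 ≈ 112.0000.

E[X] = 112 = 112.0000.


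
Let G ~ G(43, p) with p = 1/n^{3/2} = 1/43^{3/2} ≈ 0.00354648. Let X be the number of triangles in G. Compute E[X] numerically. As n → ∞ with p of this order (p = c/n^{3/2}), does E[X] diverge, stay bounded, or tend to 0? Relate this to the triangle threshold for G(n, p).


Number of potential triangles: C(43, 3) = 12341.
Each occurs with probability p³ ≈ (0.00354648)³ ≈ 4.46058634e-08.
By linearity: E[X] = C(43, 3)·p³ ≈ 12341 · 4.46058634e-08 ≈ 0.000550.
Since α = 3/2 > 1, p = c/n^{3/2} = o(1/n) is below the triangle threshold p ~ 1/n. Asymptotically E[X] ~ (c³/6)·n^{3(1−α)} = (1³/6)·n^{-1.5} → 0, so by Markov's inequality G has no triangles w.h.p.

E[X] ≈ 0.000550; in regime p = Θ(1/n^{3/2}) E[X] tends to 0 (below the triangle threshold p ~ 1/n).
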